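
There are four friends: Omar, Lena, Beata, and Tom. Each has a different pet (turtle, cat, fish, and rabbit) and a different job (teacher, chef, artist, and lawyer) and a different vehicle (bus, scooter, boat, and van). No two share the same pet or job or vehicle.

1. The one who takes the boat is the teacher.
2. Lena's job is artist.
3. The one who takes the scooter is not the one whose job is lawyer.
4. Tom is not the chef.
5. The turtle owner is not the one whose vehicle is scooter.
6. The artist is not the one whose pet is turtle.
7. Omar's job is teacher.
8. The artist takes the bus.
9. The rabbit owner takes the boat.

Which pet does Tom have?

turtle

With clues 1–9, cat, fish, and rabbit are impossible for Tom's pet.
That leaves turtle.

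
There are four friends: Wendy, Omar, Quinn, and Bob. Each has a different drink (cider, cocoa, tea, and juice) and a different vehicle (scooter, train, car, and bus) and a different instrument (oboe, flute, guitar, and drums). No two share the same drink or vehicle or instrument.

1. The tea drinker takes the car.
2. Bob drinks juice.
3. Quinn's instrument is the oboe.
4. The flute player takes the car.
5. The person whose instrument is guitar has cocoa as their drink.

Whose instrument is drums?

With clues 1–3, Quinn is impossible for the one with instrument drums.
With clues 1–5, Omar and Wendy are impossible for the one with instrument drums.
That leaves Bob.

Bob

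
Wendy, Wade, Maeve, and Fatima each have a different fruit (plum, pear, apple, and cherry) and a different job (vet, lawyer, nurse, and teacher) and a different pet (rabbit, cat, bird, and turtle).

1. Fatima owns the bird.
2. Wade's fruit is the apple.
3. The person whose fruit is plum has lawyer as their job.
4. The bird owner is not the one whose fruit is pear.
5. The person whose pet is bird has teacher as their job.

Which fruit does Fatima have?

cherry

With clues 1–2, apple is impossible for Fatima's fruit.
With clues 1–4, pear is impossible for Fatima's fruit.
With clues 1–5, plum is impossible for Fatima's fruit.
That leaves cherry.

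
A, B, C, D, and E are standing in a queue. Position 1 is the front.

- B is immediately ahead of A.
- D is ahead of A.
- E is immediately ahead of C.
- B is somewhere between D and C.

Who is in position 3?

With clues 1–3, B and E are ruled out for position 3.
With clues 1–4, C and D are ruled out for position 3.
So position 3 is A.

A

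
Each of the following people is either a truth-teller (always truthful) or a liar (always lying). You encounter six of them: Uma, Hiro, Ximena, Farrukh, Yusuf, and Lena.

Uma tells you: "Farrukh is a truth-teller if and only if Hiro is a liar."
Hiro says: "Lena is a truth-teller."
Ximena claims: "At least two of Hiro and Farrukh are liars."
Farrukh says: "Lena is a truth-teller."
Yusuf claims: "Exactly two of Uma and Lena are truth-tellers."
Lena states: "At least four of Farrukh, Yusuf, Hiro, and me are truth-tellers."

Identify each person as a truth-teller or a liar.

Uma: liar, Hiro: liar, Ximena: truth-teller, Farrukh: liar, Yusuf: liar, Lena: liar

Consider Uma. Suppose Uma is a truth-teller.
Then no assignment of the remaining roles makes every statement match its speaker's type — contradiction.
So Uma is a liar.
With that fixed, Yusuf's statement is false, so Yusuf is a liar.
With that fixed, Lena's statement is false, so Lena is a liar.
With that fixed, Hiro's statement is false, so Hiro is a liar.
With that fixed, Farrukh's statement is false, so Farrukh is a liar.
With that fixed, Ximena's statement is true, so Ximena is a truth-teller.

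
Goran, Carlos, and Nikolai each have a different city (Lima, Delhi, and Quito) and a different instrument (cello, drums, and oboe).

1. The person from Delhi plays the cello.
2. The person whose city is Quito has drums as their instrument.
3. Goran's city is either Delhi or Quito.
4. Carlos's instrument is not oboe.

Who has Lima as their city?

With clues 1–3, Goran is impossible for the one with city Lima.
With clues 1–4, Carlos is impossible for the one with city Lima.
That leaves Nikolai.

Nikolai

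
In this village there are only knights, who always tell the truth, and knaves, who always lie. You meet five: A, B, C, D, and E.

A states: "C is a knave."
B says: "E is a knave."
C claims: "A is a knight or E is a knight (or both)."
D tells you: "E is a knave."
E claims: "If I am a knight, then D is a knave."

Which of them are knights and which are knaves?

A: knave, B: knave, C: knight, D: knave, E: knight

Consider A. Suppose A is a knight.
Then no assignment of the remaining roles makes every statement match its speaker's type — contradiction.
So A is a knave.
Consider B. Suppose B is a knight.
Then no assignment of the remaining roles makes every statement match its speaker's type — contradiction.
So B is a knave.
Consider C. Suppose C is a knave.
Then A's statement comes out true, contradicting A being a knave.
So C is a knight.
Consider D. Suppose D is a knight.
Then whichever role E has, E's statement has the wrong truth value — contradiction.
So D is a knave.
With that fixed, E's statement is true, so E is a knight.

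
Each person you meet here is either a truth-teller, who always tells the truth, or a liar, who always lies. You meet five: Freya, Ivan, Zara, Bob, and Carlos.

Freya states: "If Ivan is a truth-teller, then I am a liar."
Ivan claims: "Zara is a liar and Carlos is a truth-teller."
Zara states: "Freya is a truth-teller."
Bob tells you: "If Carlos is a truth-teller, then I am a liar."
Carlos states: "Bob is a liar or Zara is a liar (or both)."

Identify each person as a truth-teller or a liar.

Freya: truth-teller, Ivan: liar, Zara: truth-teller, Bob: truth-teller, Carlos: liar

Consider Freya. Suppose Freya is a liar.
Then Freya's own statement would have to be false, but it can't be — contradiction.
So Freya is a truth-teller.
With that fixed, Zara's statement is true, so Zara is a truth-teller.
With that fixed, Ivan's statement is false, so Ivan is a liar.
Consider Bob. Suppose Bob is a liar.
Then Bob's own statement would have to be false, but it can't be — contradiction.
So Bob is a truth-teller.
With that fixed, Carlos's statement is false, so Carlos is a liar.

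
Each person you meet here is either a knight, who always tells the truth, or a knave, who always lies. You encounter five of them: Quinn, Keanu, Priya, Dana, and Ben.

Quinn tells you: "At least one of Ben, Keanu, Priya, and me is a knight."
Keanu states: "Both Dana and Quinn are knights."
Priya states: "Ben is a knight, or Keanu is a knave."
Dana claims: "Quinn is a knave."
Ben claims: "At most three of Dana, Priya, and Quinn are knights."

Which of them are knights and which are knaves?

Regardless of anyone's role, Ben's statement is true, so Ben is a knight.
With that fixed, Quinn's statement is true, so Quinn is a knight.
With that fixed, Priya's statement is true, so Priya is a knight.
With that fixed, Dana's statement is false, so Dana is a knave.
With that fixed, Keanu's statement is false, so Keanu is a knave.

Quinn: knight, Keanu: knave, Priya: knight, Dana: knave, Ben: knight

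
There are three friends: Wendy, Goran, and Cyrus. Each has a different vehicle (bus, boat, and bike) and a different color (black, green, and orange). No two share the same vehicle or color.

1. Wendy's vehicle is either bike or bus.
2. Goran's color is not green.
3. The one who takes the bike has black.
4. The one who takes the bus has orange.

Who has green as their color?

With clues 1–2, Goran is impossible for the one with color green.
With clues 1–4, Wendy is impossible for the one with color green.
That leaves Cyrus.

Cyrus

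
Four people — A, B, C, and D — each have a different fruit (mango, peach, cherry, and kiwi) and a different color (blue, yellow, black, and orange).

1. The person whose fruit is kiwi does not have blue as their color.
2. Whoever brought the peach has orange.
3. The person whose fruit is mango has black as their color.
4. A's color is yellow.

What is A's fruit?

kiwi

With clues 1–4, cherry, mango, and peach are impossible for A's fruit.
That leaves kiwi.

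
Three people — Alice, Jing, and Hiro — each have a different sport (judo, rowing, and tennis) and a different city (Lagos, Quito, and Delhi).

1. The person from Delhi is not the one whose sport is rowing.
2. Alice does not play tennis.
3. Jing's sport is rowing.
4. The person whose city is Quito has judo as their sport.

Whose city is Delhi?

Hiro

With clues 1–3, Jing is impossible for the one with city Delhi.
With clues 1–4, Alice is impossible for the one with city Delhi.
That leaves Hiro.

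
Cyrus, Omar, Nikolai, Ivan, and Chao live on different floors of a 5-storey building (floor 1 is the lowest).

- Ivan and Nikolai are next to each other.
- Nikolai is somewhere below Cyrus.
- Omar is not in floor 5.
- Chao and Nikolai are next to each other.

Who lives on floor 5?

With clues 1–2, Ivan and Nikolai are ruled out for floor 5.
With clues 1–3, Omar is ruled out for floor 5.
With clues 1–4, Chao is ruled out for floor 5.
So floor 5 is Cyrus.

Cyrus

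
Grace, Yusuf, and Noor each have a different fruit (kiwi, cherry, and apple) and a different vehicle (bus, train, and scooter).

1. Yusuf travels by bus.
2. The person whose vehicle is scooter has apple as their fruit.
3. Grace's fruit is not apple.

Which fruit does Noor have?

apple

With clues 1–3, cherry and kiwi are impossible for Noor's fruit.
That leaves apple.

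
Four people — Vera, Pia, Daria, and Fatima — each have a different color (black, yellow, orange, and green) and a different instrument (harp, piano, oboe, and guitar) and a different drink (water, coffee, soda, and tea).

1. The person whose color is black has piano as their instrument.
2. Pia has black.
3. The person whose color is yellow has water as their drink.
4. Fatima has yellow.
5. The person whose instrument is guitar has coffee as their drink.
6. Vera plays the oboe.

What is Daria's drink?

coffee

With clues 1–4, water is impossible for Daria's drink.
With clues 1–6, soda and tea are impossible for Daria's drink.
That leaves coffee.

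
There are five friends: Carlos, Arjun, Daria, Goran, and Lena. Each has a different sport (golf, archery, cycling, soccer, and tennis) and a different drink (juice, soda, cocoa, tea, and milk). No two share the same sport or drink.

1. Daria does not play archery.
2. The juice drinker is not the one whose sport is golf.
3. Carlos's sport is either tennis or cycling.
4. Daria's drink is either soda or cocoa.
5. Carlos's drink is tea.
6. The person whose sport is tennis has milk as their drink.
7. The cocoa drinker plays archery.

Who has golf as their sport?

With clues 1–3, Carlos is impossible for the one with sport golf.
With clues 1–7, Arjun, Goran, and Lena are impossible for the one with sport golf.
That leaves Daria.

Daria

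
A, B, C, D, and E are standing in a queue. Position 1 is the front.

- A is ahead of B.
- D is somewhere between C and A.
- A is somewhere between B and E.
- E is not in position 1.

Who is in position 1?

With clue 1, B is ruled out for position 1.
With clues 1–2, D is ruled out for position 1.
With clues 1–3, A is ruled out for position 1.
With clues 1–4, E is ruled out for position 1.
So position 1 is C.

C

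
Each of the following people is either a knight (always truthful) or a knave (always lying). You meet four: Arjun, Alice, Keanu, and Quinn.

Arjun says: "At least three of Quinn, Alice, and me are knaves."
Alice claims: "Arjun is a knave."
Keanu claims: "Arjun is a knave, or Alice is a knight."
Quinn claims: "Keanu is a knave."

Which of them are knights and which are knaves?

Consider Arjun. Suppose Arjun is a knight.
Then Arjun's own statement would have to be true, but it can't be — contradiction.
So Arjun is a knave.
With that fixed, Alice's statement is true, so Alice is a knight.
With that fixed, Keanu's statement is true, so Keanu is a knight.
With that fixed, Quinn's statement is false, so Quinn is a knave.

Arjun: knave, Alice: knight, Keanu: knight, Quinn: knave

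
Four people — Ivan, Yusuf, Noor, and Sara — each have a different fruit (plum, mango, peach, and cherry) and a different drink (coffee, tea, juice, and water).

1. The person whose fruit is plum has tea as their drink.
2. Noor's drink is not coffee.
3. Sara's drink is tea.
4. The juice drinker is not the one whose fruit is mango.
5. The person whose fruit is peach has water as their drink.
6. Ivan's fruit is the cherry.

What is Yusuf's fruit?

With clues 1–3, plum is impossible for Yusuf's fruit.
With clues 1–6, cherry and peach are impossible for Yusuf's fruit.
That leaves mango.

mango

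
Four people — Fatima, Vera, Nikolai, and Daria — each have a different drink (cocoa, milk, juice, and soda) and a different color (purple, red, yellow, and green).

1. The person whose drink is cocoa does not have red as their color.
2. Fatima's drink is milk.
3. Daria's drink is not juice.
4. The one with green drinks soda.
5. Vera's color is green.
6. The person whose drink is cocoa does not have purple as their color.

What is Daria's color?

yellow

With clues 1–4, red is impossible for Daria's color.
With clues 1–5, green is impossible for Daria's color.
With clues 1–6, purple is impossible for Daria's color.
That leaves yellow.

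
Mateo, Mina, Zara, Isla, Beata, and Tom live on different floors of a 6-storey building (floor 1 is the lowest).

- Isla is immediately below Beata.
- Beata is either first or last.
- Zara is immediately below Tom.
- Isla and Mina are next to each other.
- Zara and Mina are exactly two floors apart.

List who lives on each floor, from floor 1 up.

Mateo, Zara, Tom, Mina, Isla, Beata

From clue 1: Isla is in {1,2,3,4,5}.
From clues 1–2: Isla → floor 5, Beata → floor 6.
From clues 1–3: Zara is in {1,2,3}.
From clues 1–4: Mina → floor 4.
From clues 1–5: Mateo → floor 1, Zara → floor 2, Tom → floor 3.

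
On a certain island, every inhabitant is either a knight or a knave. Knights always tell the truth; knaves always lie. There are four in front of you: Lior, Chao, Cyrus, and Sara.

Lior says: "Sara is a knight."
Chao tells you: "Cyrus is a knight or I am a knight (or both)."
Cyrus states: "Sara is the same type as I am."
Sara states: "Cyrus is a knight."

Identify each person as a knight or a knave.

Lior: knight, Chao: knight, Cyrus: knight, Sara: knight

Consider Lior. Suppose Lior is a knave.
Then no assignment of the remaining roles makes every statement match its speaker's type — contradiction.
So Lior is a knight.
Consider Chao. Suppose Chao is a knave.
Then no assignment of the remaining roles makes every statement match its speaker's type — contradiction.
So Chao is a knight.
Consider Cyrus. Suppose Cyrus is a knave.
Then no assignment of the remaining roles makes every statement match its speaker's type — contradiction.
So Cyrus is a knight.
With that fixed, Sara's statement is true, so Sara is a knight.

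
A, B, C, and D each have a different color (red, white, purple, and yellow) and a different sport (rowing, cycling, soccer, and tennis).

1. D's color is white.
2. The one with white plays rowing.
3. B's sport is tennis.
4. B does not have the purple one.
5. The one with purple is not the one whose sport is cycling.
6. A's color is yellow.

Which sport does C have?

soccer

With clues 1–2, rowing is impossible for C's sport.
With clues 1–3, tennis is impossible for C's sport.
With clues 1–6, cycling is impossible for C's sport.
That leaves soccer.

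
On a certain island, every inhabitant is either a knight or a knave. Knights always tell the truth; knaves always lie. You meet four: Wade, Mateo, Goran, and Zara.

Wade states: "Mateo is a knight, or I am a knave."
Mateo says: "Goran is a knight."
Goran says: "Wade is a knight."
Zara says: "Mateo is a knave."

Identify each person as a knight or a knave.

Consider Wade. Suppose Wade is a knave.
Then Wade's own statement would have to be false, but it can't be — contradiction.
So Wade is a knight.
With that fixed, Goran's statement is true, so Goran is a knight.
With that fixed, Mateo's statement is true, so Mateo is a knight.
With that fixed, Zara's statement is false, so Zara is a knave.

Wade: knight, Mateo: knight, Goran: knight, Zara: knave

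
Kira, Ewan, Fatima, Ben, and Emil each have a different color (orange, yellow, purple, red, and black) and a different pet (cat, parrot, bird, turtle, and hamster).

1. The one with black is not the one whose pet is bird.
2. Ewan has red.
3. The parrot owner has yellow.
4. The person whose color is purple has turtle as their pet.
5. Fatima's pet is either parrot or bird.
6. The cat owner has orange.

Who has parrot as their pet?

With clues 1–3, Ewan is impossible for the one with pet parrot.
With clues 1–6, Ben, Emil, and Kira are impossible for the one with pet parrot.
That leaves Fatima.

Fatima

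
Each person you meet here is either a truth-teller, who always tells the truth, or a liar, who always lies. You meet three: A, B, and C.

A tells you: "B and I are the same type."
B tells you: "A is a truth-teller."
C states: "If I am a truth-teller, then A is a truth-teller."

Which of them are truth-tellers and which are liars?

A: truth-teller, B: truth-teller, C: truth-teller

Consider A. Suppose A is a liar.
Then whichever role C has, C's statement has the wrong truth value — contradiction.
So A is a truth-teller.
With that fixed, B's statement is true, so B is a truth-teller.
With that fixed, C's statement is true, so C is a truth-teller.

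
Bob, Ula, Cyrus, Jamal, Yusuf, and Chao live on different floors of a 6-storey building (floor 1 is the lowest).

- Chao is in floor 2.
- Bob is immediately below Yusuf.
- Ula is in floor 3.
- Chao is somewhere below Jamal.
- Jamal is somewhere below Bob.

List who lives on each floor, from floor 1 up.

Cyrus, Chao, Ula, Jamal, Bob, Yusuf

From clue 1: Chao → floor 2.
From clues 1–2: Bob is in {3,4,5}.
From clues 1–3: Ula → floor 3.
From clues 1–4: Cyrus → floor 1.
From clues 1–5: Jamal → floor 4, Bob → floor 5, Yusuf → floor 6.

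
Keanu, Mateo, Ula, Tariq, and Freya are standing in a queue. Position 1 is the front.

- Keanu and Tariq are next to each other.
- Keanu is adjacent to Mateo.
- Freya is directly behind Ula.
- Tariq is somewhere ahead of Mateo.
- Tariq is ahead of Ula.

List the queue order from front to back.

From clues 1–2: Keanu is in {2,3,4}.
From clues 1–3: Keanu is in {2,4}.
From clues 1–5: Tariq → position 1, Keanu → position 2, Mateo → position 3, Ula → position 4, Freya → position 5.

Tariq, Keanu, Mateo, Ula, Freya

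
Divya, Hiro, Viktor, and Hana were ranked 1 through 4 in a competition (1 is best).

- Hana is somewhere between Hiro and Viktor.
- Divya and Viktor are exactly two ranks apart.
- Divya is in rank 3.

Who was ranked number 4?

Hiro

With clue 1, Hana is ruled out for rank 4.
With clues 1–2, Divya is ruled out for rank 4.
With clues 1–3, Viktor is ruled out for rank 4.
So rank 4 is Hiro.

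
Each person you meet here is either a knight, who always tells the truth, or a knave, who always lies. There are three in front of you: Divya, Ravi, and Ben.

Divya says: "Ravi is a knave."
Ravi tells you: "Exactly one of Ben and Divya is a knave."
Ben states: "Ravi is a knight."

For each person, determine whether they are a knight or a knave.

Consider Divya. Suppose Divya is a knight.
Then no assignment of the remaining roles makes every statement match its speaker's type — contradiction.
So Divya is a knave.
Consider Ravi. Suppose Ravi is a knave.
Then Divya's statement comes out true, contradicting Divya being a knave.
So Ravi is a knight.
With that fixed, Ben's statement is true, so Ben is a knight.

Divya: knave, Ravi: knight, Ben: knight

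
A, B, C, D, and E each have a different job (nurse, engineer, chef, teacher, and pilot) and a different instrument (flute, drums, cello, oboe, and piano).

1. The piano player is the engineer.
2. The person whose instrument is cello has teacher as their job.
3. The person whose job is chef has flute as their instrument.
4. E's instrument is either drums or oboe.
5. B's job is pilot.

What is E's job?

nurse

With clues 1–4, chef, engineer, and teacher are impossible for E's job.
With clues 1–5, pilot is impossible for E's job.
That leaves nurse.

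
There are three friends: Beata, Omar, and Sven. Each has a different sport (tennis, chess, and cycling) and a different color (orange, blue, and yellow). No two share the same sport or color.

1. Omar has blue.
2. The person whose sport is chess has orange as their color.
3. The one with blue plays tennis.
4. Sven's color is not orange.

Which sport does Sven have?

cycling

With clues 1–3, tennis is impossible for Sven's sport.
With clues 1–4, chess is impossible for Sven's sport.
That leaves cycling.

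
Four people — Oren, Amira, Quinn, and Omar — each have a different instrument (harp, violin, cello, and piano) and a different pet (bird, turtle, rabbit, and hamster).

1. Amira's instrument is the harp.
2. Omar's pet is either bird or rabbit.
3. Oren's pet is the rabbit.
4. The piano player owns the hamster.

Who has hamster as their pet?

With clues 1–2, Omar is impossible for the one with pet hamster.
With clues 1–3, Oren is impossible for the one with pet hamster.
With clues 1–4, Amira is impossible for the one with pet hamster.
That leaves Quinn.

Quinn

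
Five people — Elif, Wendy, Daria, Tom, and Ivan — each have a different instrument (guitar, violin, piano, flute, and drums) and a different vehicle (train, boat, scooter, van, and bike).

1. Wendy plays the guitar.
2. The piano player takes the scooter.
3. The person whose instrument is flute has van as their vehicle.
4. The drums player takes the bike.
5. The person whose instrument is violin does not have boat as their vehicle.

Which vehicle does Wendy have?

With clues 1–2, scooter is impossible for Wendy's vehicle.
With clues 1–3, van is impossible for Wendy's vehicle.
With clues 1–4, bike is impossible for Wendy's vehicle.
With clues 1–5, train is impossible for Wendy's vehicle.
That leaves boat.

boat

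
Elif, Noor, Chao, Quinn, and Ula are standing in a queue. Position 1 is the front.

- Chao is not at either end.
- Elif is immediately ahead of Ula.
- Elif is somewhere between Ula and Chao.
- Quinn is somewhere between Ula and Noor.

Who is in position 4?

With clues 1–3, Chao, Noor, and Quinn are ruled out for position 4.
With clues 1–4, Ula is ruled out for position 4.
So position 4 is Elif.

Elif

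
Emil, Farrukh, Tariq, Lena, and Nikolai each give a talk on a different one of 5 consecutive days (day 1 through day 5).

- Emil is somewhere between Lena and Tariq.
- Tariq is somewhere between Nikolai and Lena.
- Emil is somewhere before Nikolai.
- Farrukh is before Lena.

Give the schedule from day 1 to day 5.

Farrukh, Lena, Emil, Tariq, Nikolai

From clue 1: Emil is in {2,3,4}.
From clues 1–3: Emil is in {2,3}.
From clues 1–4: Farrukh → day 1, Lena → day 2, Emil → day 3, Tariq → day 4, Nikolai → day 5.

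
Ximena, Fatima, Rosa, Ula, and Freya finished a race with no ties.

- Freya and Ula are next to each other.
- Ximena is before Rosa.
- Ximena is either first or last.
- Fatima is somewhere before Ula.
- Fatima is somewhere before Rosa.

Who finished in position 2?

With clues 1–3, Ximena is ruled out for place 2.
With clues 1–4, Freya and Ula are ruled out for place 2.
With clues 1–5, Rosa is ruled out for place 2.
So place 2 is Fatima.

Fatima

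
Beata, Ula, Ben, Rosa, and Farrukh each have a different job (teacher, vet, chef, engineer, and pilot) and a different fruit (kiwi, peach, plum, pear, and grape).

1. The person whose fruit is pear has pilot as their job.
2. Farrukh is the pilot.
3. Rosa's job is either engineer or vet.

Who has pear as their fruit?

With clues 1–2, Beata, Ben, Rosa, and Ula are impossible for the one with fruit pear.
That leaves Farrukh.

Farrukh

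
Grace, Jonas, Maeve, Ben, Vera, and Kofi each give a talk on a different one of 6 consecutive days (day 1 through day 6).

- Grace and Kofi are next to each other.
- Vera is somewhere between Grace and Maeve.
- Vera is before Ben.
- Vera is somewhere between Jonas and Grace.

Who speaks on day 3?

Vera

With clues 1–3, Maeve is ruled out for day 3.
With clues 1–4, Ben, Grace, Jonas, and Kofi are ruled out for day 3.
So day 3 is Vera.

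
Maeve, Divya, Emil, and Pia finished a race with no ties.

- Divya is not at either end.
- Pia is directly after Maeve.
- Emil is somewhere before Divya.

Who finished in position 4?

With clue 1, Divya is ruled out for place 4.
With clues 1–2, Maeve is ruled out for place 4.
With clues 1–3, Emil is ruled out for place 4.
So place 4 is Pia.

Pia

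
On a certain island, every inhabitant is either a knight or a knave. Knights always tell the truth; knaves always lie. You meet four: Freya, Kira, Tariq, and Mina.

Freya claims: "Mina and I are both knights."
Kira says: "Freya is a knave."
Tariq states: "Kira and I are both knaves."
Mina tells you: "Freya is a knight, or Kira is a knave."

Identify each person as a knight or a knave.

Consider Freya. Suppose Freya is a knight.
Then no assignment of the remaining roles makes every statement match its speaker's type — contradiction.
So Freya is a knave.
With that fixed, Kira's statement is true, so Kira is a knight.
With that fixed, Tariq's statement is false, so Tariq is a knave.
With that fixed, Mina's statement is false, so Mina is a knave.

Freya: knave, Kira: knight, Tariq: knave, Mina: knave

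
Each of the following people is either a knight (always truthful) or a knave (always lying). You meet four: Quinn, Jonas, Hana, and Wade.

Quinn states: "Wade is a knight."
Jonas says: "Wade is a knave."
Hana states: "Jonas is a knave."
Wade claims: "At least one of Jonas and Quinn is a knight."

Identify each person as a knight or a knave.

Consider Quinn. Suppose Quinn is a knave.
Then no assignment of the remaining roles makes every statement match its speaker's type — contradiction.
So Quinn is a knight.
With that fixed, Wade's statement is true, so Wade is a knight.
With that fixed, Jonas's statement is false, so Jonas is a knave.
With that fixed, Hana's statement is true, so Hana is a knight.

Quinn: knight, Jonas: knave, Hana: knight, Wade: knight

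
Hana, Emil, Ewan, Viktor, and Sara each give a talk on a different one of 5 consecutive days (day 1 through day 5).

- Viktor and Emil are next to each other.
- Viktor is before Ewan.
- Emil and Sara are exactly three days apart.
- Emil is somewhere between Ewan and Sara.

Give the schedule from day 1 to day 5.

From clues 1–2: Ewan is in {3,4,5}.
From clues 1–3: Emil is in {1,2,4}.
From clues 1–4: Sara → day 1, Hana → day 2, Viktor → day 3, Emil → day 4, Ewan → day 5.

Sara, Hana, Viktor, Emil, Ewan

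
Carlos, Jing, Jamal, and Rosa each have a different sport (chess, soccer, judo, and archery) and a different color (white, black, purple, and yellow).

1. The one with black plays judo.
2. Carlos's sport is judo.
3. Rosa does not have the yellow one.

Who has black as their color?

With clues 1–2, Jamal, Jing, and Rosa are impossible for the one with color black.
That leaves Carlos.

Carlos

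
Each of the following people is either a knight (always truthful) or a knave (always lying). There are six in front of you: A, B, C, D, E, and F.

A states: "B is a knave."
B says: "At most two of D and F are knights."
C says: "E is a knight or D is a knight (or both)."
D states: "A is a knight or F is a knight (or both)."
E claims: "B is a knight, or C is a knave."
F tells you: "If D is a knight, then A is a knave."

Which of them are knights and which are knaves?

Regardless of anyone's role, B's statement is true, so B is a knight.
With that fixed, E's statement is true, so E is a knight.
With that fixed, A's statement is false, so A is a knave.
With that fixed, C's statement is true, so C is a knight.
With that fixed, F's statement is true, so F is a knight.
With that fixed, D's statement is true, so D is a knight.

A: knave, B: knight, C: knight, D: knight, E: knight, F: knight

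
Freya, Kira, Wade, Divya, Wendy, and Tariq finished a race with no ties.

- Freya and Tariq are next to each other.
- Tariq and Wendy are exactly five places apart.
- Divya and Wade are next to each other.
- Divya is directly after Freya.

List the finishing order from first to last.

From clues 1–2: Freya is in {2,5}.
From clues 1–4: Tariq → place 1, Freya → place 2, Divya → place 3, Wade → place 4, Kira → place 5, Wendy → place 6.

Tariq, Freya, Divya, Wade, Kira, Wendy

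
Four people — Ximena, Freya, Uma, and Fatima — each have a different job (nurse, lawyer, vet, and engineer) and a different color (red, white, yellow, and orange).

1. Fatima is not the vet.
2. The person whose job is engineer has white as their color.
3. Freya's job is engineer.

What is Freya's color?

white

With clues 1–3, orange, red, and yellow are impossible for Freya's color.
That leaves white.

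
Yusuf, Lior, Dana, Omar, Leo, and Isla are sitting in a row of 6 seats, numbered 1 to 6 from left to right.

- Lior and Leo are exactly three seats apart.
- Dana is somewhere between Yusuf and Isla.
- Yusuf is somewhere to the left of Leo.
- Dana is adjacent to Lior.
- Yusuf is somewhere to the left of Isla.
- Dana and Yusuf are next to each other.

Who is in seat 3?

With clues 1–3, Isla is ruled out for seat 3.
With clues 1–4, Leo and Yusuf are ruled out for seat 3.
With clues 1–6, Dana and Omar are ruled out for seat 3.
So seat 3 is Lior.

Lior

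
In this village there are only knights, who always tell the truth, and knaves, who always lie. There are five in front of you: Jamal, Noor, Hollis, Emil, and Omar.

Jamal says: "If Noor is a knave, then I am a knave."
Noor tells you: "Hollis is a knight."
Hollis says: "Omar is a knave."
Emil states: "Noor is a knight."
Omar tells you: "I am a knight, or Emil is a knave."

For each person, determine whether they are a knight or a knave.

Jamal: knight, Noor: knight, Hollis: knight, Emil: knight, Omar: knave

Consider Jamal. Suppose Jamal is a knave.
Then Jamal's own statement would have to be false, but it can't be — contradiction.
So Jamal is a knight.
Consider Noor. Suppose Noor is a knave.
Then Jamal's statement comes out false, contradicting Jamal being a knight.
So Noor is a knight.
With that fixed, Emil's statement is true, so Emil is a knight.
Consider Hollis. Suppose Hollis is a knave.
Then Noor's statement comes out false, contradicting Noor being a knight.
So Hollis is a knight.
Consider Omar. Suppose Omar is a knight.
Then Hollis's statement comes out false, contradicting Hollis being a knight.
So Omar is a knave.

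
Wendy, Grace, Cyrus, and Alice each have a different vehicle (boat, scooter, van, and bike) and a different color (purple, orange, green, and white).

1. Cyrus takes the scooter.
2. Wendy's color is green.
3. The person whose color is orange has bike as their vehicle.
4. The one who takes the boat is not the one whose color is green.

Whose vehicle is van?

Wendy

Clue 1 rules out Cyrus for the one with vehicle van.
With clues 1–4, Alice and Grace are impossible for the one with vehicle van.
That leaves Wendy.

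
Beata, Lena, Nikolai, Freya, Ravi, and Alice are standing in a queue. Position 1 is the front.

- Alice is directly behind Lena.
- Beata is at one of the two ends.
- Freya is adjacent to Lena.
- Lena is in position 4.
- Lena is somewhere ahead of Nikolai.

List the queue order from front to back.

Beata, Ravi, Freya, Lena, Alice, Nikolai

From clue 1: Lena is in {1,2,3,4,5}.
From clues 1–2: Beata is in {1,6}.
From clues 1–4: Freya → position 3, Lena → position 4, Alice → position 5.
From clues 1–5: Beata → position 1, Ravi → position 2, Nikolai → position 6.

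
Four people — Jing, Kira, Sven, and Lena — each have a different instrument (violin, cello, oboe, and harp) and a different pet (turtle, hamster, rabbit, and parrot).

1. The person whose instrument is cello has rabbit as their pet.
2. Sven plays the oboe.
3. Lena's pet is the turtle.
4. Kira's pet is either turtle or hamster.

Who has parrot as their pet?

With clues 1–3, Lena is impossible for the one with pet parrot.
With clues 1–4, Jing and Kira are impossible for the one with pet parrot.
That leaves Sven.

Sven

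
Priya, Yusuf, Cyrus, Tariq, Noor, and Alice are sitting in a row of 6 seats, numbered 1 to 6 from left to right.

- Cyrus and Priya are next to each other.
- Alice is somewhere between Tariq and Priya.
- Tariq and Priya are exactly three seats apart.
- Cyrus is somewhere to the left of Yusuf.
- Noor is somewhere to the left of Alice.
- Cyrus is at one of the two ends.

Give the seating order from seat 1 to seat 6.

Cyrus, Priya, Noor, Alice, Tariq, Yusuf

From clues 1–2: Alice is in {2,3,4,5}.
From clues 1–4: Yusuf is in {3,4,5,6}.
From clues 1–5: Yusuf is in {4,5,6}.
From clues 1–6: Cyrus → seat 1, Priya → seat 2, Noor → seat 3, Alice → seat 4, Tariq → seat 5, Yusuf → seat 6.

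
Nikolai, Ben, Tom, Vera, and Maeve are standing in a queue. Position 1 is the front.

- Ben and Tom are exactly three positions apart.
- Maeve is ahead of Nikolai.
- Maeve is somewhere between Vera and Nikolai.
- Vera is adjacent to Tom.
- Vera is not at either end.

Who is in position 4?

Ben

With clues 1–2, Maeve is ruled out for position 4.
With clues 1–3, Vera is ruled out for position 4.
With clues 1–4, Tom is ruled out for position 4.
With clues 1–5, Nikolai is ruled out for position 4.
So position 4 is Ben.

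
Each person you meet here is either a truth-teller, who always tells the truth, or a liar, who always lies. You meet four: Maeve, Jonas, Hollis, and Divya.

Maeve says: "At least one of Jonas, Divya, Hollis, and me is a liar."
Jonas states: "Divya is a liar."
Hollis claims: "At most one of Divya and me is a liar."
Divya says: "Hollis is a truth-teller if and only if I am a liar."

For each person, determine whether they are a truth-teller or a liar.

Maeve: truth-teller, Jonas: truth-teller, Hollis: liar, Divya: liar

Consider Maeve. Suppose Maeve is a liar.
Then Maeve's own statement would have to be false, but it can't be — contradiction.
So Maeve is a truth-teller.
Consider Jonas. Suppose Jonas is a liar.
Then no assignment of the remaining roles makes every statement match its speaker's type — contradiction.
So Jonas is a truth-teller.
Consider Hollis. Suppose Hollis is a truth-teller.
Then whichever role Divya has, Divya's statement has the wrong truth value — contradiction.
So Hollis is a liar.
Consider Divya. Suppose Divya is a truth-teller.
Then Jonas's statement comes out false, contradicting Jonas being a truth-teller.
So Divya is a liar.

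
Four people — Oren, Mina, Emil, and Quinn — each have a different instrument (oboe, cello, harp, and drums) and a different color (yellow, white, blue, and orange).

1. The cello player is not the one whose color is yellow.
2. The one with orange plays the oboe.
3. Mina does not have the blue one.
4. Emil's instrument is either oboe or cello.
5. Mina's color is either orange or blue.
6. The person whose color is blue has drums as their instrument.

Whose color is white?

Emil

With clues 1–5, Mina is impossible for the one with color white.
With clues 1–6, Oren and Quinn are impossible for the one with color white.
That leaves Emil.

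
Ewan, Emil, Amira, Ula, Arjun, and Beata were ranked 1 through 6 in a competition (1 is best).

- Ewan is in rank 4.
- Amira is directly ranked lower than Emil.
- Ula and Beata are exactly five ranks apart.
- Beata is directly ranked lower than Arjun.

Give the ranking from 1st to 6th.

From clue 1: Ewan → rank 4.
From clues 1–2: Emil is in {1,2,5}.
From clues 1–3: Emil → rank 2, Amira → rank 3, Arjun → rank 5.
From clues 1–4: Ula → rank 1, Beata → rank 6.

Ula, Emil, Amira, Ewan, Arjun, Beata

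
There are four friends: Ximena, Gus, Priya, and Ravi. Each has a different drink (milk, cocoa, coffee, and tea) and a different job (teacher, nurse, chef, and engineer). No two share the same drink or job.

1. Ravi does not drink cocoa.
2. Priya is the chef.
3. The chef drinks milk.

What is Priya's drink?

milk

With clues 1–3, cocoa, coffee, and tea are impossible for Priya's drink.
That leaves milk.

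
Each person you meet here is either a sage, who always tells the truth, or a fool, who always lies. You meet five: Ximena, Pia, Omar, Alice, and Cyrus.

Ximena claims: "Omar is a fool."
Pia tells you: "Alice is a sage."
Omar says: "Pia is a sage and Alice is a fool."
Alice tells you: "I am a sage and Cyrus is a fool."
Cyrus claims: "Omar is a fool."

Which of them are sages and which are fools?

Consider Ximena. Suppose Ximena is a fool.
Then no assignment of the remaining roles makes every statement match its speaker's type — contradiction.
So Ximena is a sage.
Consider Pia. Suppose Pia is a sage.
Then no assignment of the remaining roles makes every statement match its speaker's type — contradiction.
So Pia is a fool.
With that fixed, Omar's statement is false, so Omar is a fool.
With that fixed, Cyrus's statement is true, so Cyrus is a sage.
With that fixed, Alice's statement is false, so Alice is a fool.

Ximena: sage, Pia: fool, Omar: fool, Alice: fool, Cyrus: sage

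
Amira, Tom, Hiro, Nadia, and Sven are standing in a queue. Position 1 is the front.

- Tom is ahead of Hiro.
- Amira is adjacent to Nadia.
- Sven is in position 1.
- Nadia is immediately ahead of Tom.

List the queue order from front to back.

From clue 1: Tom is in {1,2,3,4}.
From clues 1–3: Sven → position 1.
From clues 1–4: Amira → position 2, Nadia → position 3, Tom → position 4, Hiro → position 5.

Sven, Amira, Nadia, Tom, Hiro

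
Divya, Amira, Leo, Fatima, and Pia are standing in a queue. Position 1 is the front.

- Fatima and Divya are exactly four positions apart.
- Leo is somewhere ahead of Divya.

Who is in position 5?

Divya

With clue 1, Amira, Leo, and Pia are ruled out for position 5.
With clues 1–2, Fatima is ruled out for position 5.
So position 5 is Divya.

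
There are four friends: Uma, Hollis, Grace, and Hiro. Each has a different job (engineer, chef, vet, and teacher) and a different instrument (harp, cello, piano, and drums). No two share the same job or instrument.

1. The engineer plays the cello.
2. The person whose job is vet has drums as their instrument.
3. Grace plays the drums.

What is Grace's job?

With clues 1–3, chef, engineer, and teacher are impossible for Grace's job.
That leaves vet.

vet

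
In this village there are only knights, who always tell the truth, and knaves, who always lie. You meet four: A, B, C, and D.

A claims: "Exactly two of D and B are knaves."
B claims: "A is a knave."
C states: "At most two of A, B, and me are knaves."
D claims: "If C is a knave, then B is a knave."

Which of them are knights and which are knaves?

Consider A. Suppose A is a knight.
Then no assignment of the remaining roles makes every statement match its speaker's type — contradiction.
So A is a knave.
With that fixed, B's statement is true, so B is a knight.
With that fixed, C's statement is true, so C is a knight.
With that fixed, D's statement is true, so D is a knight.

A: knave, B: knight, C: knight, D: knight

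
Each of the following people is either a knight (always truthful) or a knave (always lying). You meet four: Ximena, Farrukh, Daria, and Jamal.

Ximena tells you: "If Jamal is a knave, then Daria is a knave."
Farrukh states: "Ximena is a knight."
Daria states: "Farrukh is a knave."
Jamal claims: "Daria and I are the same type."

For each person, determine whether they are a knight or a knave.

Ximena: knave, Farrukh: knave, Daria: knight, Jamal: knave

Consider Ximena. Suppose Ximena is a knight.
Then no assignment of the remaining roles makes every statement match its speaker's type — contradiction.
So Ximena is a knave.
With that fixed, Farrukh's statement is false, so Farrukh is a knave.
With that fixed, Daria's statement is true, so Daria is a knight.
Consider Jamal. Suppose Jamal is a knight.
Then Ximena's statement comes out true, contradicting Ximena being a knave.
So Jamal is a knave.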